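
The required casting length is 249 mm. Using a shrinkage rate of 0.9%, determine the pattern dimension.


Formula: L_pattern = L_casting * (1 + shrinkage_rate/100)
Shrinkage factor = 1 + 0.9/100 = 1.009
L_pattern = 249 mm * 1.009 = 251.2410 mm

Final answer: 251.2410 mm


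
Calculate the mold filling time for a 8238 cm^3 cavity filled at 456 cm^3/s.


Formula: t_fill = V_mold / Q_flow
t = 8238 cm^3 / 456 cm^3/s = 18.0658 s

Final answer: 18.0658 s


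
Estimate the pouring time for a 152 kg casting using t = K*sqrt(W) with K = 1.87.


Formula: t = K * sqrt(W)
sqrt(W) = sqrt(152) = 12.32883
t = 1.87 * 12.32883 = 23.0549 s

23.0549 s


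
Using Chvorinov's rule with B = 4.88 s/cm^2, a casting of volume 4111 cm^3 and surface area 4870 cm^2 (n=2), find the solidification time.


Formula: t_s = B * (V/A)^n  (Chvorinov's rule, n=2)
Modulus M = V/A = 4111/4870 = 0.844148 cm
M^2 = 0.844148^2 = 0.712586 cm^2
t_s = 4.88 * 0.712586 = 3.4774 s

Answer: 3.4774 s


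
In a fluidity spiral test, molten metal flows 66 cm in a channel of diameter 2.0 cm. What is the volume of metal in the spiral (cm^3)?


Formula: V = pi * (d/2)^2 * L  (cylinder volume)
Radius = 2.0/2 = 1.0 cm
V = pi * 1.0^2 * 66 = 207.3451 cm^3

Final answer: 207.3451 cm^3


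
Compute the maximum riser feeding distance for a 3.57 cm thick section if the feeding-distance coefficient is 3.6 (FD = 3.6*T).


Formula: FD = 3.6 * T  (riser feeding-distance rule)
FD = 3.6 * 3.57 cm = 12.8520 cm


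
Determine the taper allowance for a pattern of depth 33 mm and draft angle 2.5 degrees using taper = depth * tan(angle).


Formula: taper = depth * tan(draft_angle)
tan(2.5 deg) = 0.0436609
taper = 33 mm * 0.0436609 = 1.4408 mm

1.4408 mm


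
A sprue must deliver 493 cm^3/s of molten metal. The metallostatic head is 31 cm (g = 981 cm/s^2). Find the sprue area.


Formula: v = sqrt(2*g*h), A = Q/v
Velocity: v = sqrt(2 * 981 * 31) = sqrt(60822) = 246.6212 cm/s
Sprue area: A = Q / v = 493 / 246.6212 = 1.9990 cm^2

1.9990 cm^2


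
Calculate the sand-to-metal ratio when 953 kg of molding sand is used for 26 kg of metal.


Formula: Sand-to-Metal Ratio = W_sand / W_metal
Ratio = 953 kg / 26 kg = 36.6538


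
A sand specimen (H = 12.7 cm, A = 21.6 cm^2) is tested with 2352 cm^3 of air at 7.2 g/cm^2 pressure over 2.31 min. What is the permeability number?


Formula: Permeability Number P = (V * H) / (p * A * t)
Numerator: V * H = 2352 * 12.7 = 29870.4
Denominator: p * A * t = 7.2 * 21.6 * 2.31 = 359.2512
P = 29870.4 / 359.2512 = 83.1463


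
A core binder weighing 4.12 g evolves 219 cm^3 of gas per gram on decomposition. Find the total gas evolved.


Formula: V_gas = W_binder * gas_evolution_rate
V = 4.12 g * 219 cm^3/g = 902.2800 cm^3

902.2800 cm^3


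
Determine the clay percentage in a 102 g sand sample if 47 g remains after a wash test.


Formula: Clay% = (W_total - W_washed) / W_total * 100
Clay mass = 102 - 47 = 55 g
Clay% = 55 / 102 * 100 = 53.9216%

Answer: 53.9216%


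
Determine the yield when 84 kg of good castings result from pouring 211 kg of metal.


Formula: Casting Yield = (W_good / W_total) * 100
Yield = (84 kg / 211 kg) * 100 = 39.8104%

Answer: 39.8104%


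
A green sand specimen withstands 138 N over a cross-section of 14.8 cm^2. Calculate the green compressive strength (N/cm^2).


Formula: Compressive Strength = Force / Area
Strength = 138 N / 14.8 cm^2 = 9.3243 N/cm^2

Answer: 9.3243 N/cm^2


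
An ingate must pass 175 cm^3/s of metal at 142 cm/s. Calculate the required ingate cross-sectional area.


Formula: A_ingate = Q / v  (continuity equation)
A = 175 cm^3/s / 142 cm/s = 1.2324 cm^2


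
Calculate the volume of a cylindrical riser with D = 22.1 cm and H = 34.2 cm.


Formula: V = pi * (D/2)^2 * H  (cylinder volume)
Radius = D/2 = 22.1/2 = 11.05 cm
V = pi * 11.05^2 * 34.2 = 13118.9940 cm^3

Answer: 13118.9940 cm^3


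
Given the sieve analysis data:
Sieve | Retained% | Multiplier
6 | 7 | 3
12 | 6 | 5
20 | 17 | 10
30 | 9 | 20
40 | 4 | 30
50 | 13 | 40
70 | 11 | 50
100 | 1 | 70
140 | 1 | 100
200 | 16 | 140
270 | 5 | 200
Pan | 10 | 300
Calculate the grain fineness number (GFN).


Formula: GFN = sum(pct * multiplier) / sum(pct)
sum(pct * multiplier) = 8001
sum(pct) = 100
GFN = 8001 / 100 = 80.01

80.01


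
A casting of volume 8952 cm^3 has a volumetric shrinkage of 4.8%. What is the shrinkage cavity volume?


Formula: V_shrink = V_casting * shrinkage_pct / 100
V_shrink = 8952 cm^3 * 4.8 / 100 = 429.6960 cm^3

Answer: 429.6960 cm^3


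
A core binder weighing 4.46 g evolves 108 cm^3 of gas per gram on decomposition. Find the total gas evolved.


Formula: V_gas = W_binder * gas_evolution_rate
V = 4.46 g * 108 cm^3/g = 481.6800 cm^3

481.6800 cm^3


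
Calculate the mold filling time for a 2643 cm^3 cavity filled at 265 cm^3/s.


Formula: t_fill = V_mold / Q_flow
t = 2643 cm^3 / 265 cm^3/s = 9.9736 s


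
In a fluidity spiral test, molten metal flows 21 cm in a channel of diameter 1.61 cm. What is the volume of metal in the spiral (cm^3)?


Formula: V = pi * (d/2)^2 * L  (cylinder volume)
Radius = 1.61/2 = 0.805 cm
V = pi * 0.805^2 * 21 = 42.7524 cm^3

Answer: 42.7524 cm^3


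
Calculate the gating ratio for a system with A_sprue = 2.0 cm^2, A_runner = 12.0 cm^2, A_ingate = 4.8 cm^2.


Sprue:Runner:Ingate = 1 : 12.0/2.0 : 4.8/2.0 = 1:6.00:2.40

Answer: 1:6.00:2.40


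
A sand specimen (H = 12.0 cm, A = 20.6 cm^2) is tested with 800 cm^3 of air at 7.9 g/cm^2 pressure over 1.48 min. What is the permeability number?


Formula: Permeability Number P = (V * H) / (p * A * t)
Numerator: V * H = 800 * 12.0 = 9600.0
Denominator: p * A * t = 7.9 * 20.6 * 1.48 = 240.8552
P = 9600.0 / 240.8552 = 39.8580

Answer: 39.8580


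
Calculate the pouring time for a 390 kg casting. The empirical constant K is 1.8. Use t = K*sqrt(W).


Formula: t = K * sqrt(W)
sqrt(W) = sqrt(390) = 19.74842
t = 1.8 * 19.74842 = 35.5472 s

35.5472 s


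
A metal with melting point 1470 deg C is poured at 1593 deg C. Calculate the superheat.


Formula: Superheat = T_pour - T_melt
Superheat = 1593 - 1470 = 123 deg C

123 deg C


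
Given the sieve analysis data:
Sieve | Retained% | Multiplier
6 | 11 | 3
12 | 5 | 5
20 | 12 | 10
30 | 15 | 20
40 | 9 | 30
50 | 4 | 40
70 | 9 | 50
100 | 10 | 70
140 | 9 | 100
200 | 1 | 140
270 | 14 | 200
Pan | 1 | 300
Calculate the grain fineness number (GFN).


Formula: GFN = sum(pct * multiplier) / sum(pct)
sum(pct * multiplier) = 6198
sum(pct) = 100
GFN = 6198 / 100 = 61.98

Answer: 61.98


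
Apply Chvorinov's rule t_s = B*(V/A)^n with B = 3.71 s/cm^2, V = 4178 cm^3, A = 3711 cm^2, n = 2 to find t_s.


Formula: t_s = B * (V/A)^n  (Chvorinov's rule, n=2)
Modulus M = V/A = 4178/3711 = 1.125842 cm
M^2 = 1.125842^2 = 1.267520 cm^2
t_s = 3.71 * 1.267520 = 4.7025 s

4.7025 s


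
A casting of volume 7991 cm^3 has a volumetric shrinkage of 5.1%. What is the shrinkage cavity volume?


Formula: V_shrink = V_casting * shrinkage_pct / 100
V_shrink = 7991 cm^3 * 5.1 / 100 = 407.5410 cm^3


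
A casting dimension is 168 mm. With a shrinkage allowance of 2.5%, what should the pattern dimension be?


Formula: L_pattern = L_casting * (1 + shrinkage_rate/100)
Shrinkage factor = 1 + 2.5/100 = 1.025
L_pattern = 168 mm * 1.025 = 172.2000 mm

Final answer: 172.2000 mm


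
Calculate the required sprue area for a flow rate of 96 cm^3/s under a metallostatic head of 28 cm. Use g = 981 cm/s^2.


Formula: v = sqrt(2*g*h), A = Q/v
Velocity: v = sqrt(2 * 981 * 28) = sqrt(54936) = 234.3843 cm/s
Sprue area: A = Q / v = 96 / 234.3843 = 0.4096 cm^2

Final answer: 0.4096 cm^2


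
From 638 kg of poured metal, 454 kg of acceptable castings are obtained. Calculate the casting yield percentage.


Formula: Casting Yield = (W_good / W_total) * 100
Yield = (454 kg / 638 kg) * 100 = 71.1599%


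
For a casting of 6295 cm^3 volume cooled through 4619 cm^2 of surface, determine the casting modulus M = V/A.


Formula: Casting Modulus M = V / A
M = 6295 cm^3 / 4619 cm^2 = 1.3628 cm

1.3628 cm


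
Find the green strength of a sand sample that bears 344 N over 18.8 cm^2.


Formula: Compressive Strength = Force / Area
Strength = 344 N / 18.8 cm^2 = 18.2979 N/cm^2


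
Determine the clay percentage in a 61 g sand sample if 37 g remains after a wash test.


Formula: Clay% = (W_total - W_washed) / W_total * 100
Clay mass = 61 - 37 = 24 g
Clay% = 24 / 61 * 100 = 39.3443%


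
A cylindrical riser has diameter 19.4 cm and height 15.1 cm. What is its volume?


Formula: V = pi * (D/2)^2 * H  (cylinder volume)
Radius = D/2 = 19.4/2 = 9.7 cm
V = pi * 9.7^2 * 15.1 = 4463.4460 cm^3

Answer: 4463.4460 cm^3


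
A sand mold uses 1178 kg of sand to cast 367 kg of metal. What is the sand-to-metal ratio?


Formula: Sand-to-Metal Ratio = W_sand / W_metal
Ratio = 1178 kg / 367 kg = 3.2098

Final answer: 3.2098


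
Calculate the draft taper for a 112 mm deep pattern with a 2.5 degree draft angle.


Formula: taper = depth * tan(draft_angle)
tan(2.5 deg) = 0.0436609
taper = 112 mm * 0.0436609 = 4.8900 mm


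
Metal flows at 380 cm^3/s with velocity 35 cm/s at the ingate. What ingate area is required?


Formula: A_ingate = Q / v  (continuity equation)
A = 380 cm^3/s / 35 cm/s = 10.8571 cm^2


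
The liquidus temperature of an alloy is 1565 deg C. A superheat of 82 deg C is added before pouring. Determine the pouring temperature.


Formula: T_pour = T_melt + Superheat
T_pour = 1565 + 82 = 1647 deg C

1647 deg C


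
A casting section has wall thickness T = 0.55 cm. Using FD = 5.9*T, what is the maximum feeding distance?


Formula: FD = 5.9 * T  (riser feeding-distance rule)
FD = 5.9 * 0.55 cm = 3.2450 cm


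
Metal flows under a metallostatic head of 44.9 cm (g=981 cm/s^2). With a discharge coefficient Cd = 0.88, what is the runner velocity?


Formula: v = Cd * sqrt(2 * g * h)  (Torricelli with discharge coefficient)
2*g*h = 2 * 981 * 44.9 = 88093.8 cm^2/s^2
sqrt(88093.8) = 296.80600 cm/s
v = 0.88 * 296.80600 = 261.1893 cm/s

Answer: 261.1893 cm/s


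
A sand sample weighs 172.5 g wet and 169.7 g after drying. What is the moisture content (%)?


Formula: MC = (W_wet - W_dry) / W_wet * 100
Water mass = 172.5 - 169.7 = 2.8 g
MC = 2.8 / 172.5 * 100 = 1.6232%

Final answer: 1.6232%


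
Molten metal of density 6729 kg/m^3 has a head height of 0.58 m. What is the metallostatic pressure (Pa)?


Formula: P = rho * g * h
rho * g = 6729 * 9.81 = 66011.49 N/m^3
P = 66011.49 * 0.58 = 38286.6642 Pa

38286.6642 Pa


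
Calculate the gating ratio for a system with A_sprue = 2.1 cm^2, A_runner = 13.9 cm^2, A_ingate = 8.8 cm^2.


Sprue:Runner:Ingate = 1 : 13.9/2.1 : 8.8/2.1 = 1:6.62:4.19

Final answer: 1:6.62:4.19


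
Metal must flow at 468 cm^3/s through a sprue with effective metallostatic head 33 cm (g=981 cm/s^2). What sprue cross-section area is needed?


Formula: v = sqrt(2*g*h), A = Q/v
Velocity: v = sqrt(2 * 981 * 33) = sqrt(64746) = 254.4524 cm/s
Sprue area: A = Q / v = 468 / 254.4524 = 1.8392 cm^2

Final answer: 1.8392 cm^2


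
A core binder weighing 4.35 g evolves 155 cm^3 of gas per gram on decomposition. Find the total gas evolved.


Formula: V_gas = W_binder * gas_evolution_rate
V = 4.35 g * 155 cm^3/g = 674.2500 cm^3

674.2500 cm^3


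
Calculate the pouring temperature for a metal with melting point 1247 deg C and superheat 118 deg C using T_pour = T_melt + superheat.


Formula: T_pour = T_melt + Superheat
T_pour = 1247 + 118 = 1365 deg C


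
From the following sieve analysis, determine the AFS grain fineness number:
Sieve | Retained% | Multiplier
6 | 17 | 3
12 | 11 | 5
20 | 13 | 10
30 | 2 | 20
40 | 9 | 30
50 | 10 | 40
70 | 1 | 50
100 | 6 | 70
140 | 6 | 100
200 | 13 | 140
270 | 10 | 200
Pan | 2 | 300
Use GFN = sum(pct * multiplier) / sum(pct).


Formula: GFN = sum(pct * multiplier) / sum(pct)
sum(pct * multiplier) = 6436
sum(pct) = 100
GFN = 6436 / 100 = 64.36

Final answer: 64.36


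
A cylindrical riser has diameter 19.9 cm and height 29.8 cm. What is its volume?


Formula: V = pi * (D/2)^2 * H  (cylinder volume)
Radius = D/2 = 19.9/2 = 9.95 cm
V = pi * 9.95^2 * 29.8 = 9268.5607 cm^3

9268.5607 cm^3


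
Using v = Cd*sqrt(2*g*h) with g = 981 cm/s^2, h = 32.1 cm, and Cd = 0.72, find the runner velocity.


Formula: v = Cd * sqrt(2 * g * h)  (Torricelli with discharge coefficient)
2*g*h = 2 * 981 * 32.1 = 62980.2 cm^2/s^2
sqrt(62980.2) = 250.95856 cm/s
v = 0.72 * 250.95856 = 180.6902 cm/s

Answer: 180.6902 cm/s


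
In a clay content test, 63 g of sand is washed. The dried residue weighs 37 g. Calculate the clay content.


Formula: Clay% = (W_total - W_washed) / W_total * 100
Clay mass = 63 - 37 = 26 g
Clay% = 26 / 63 * 100 = 41.2698%

Final answer: 41.2698%


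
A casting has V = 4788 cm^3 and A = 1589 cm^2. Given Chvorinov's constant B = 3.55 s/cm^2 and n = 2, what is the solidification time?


Formula: t_s = B * (V/A)^n  (Chvorinov's rule, n=2)
Modulus M = V/A = 4788/1589 = 3.013216 cm
M^2 = 3.013216^2 = 9.079471 cm^2
t_s = 3.55 * 9.079471 = 32.2321 s

Answer: 32.2321 s


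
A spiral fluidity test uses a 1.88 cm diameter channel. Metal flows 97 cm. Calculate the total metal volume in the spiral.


Formula: V = pi * (d/2)^2 * L  (cylinder volume)
Radius = 1.88/2 = 0.94 cm
V = pi * 0.94^2 * 97 = 269.2634 cm^3


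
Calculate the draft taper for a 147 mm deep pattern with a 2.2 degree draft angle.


Formula: taper = depth * tan(draft_angle)
tan(2.2 deg) = 0.0384161
taper = 147 mm * 0.0384161 = 5.6472 mm

5.6472 mm


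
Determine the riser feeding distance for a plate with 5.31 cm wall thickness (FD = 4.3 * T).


Formula: FD = 4.3 * T  (riser feeding-distance rule)
FD = 4.3 * 5.31 cm = 22.8330 cm


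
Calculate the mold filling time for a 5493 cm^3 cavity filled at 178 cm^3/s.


Formula: t_fill = V_mold / Q_flow
t = 5493 cm^3 / 178 cm^3/s = 30.8596 s

Final answer: 30.8596 s


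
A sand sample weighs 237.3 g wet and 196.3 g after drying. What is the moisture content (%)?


Formula: MC = (W_wet - W_dry) / W_wet * 100
Water mass = 237.3 - 196.3 = 41.0 g
MC = 41.0 / 237.3 * 100 = 17.2777%

17.2777%


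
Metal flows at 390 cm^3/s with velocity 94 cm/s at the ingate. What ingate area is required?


Formula: A_ingate = Q / v  (continuity equation)
A = 390 cm^3/s / 94 cm/s = 4.1489 cm^2


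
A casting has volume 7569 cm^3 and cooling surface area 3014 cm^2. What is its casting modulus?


Formula: Casting Modulus M = V / A
M = 7569 cm^3 / 3014 cm^2 = 2.5113 cm

Answer: 2.5113 cm


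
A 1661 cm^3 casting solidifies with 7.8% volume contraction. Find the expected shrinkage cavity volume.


Formula: V_shrink = V_casting * shrinkage_pct / 100
V_shrink = 1661 cm^3 * 7.8 / 100 = 129.5580 cm^3

129.5580 cm^3


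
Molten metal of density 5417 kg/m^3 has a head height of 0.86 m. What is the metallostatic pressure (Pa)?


Formula: P = rho * g * h
rho * g = 5417 * 9.81 = 53140.77 N/m^3
P = 53140.77 * 0.86 = 45701.0622 Pa

Answer: 45701.0622 Pa


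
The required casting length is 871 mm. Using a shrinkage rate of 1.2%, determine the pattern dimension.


Formula: L_pattern = L_casting * (1 + shrinkage_rate/100)
Shrinkage factor = 1 + 1.2/100 = 1.012
L_pattern = 871 mm * 1.012 = 881.4520 mm

881.4520 mm


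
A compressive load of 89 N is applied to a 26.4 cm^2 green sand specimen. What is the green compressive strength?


Formula: Compressive Strength = Force / Area
Strength = 89 N / 26.4 cm^2 = 3.3712 N/cm^2

3.3712 N/cm^2


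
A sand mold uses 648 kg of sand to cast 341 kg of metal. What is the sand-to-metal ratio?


Formula: Sand-to-Metal Ratio = W_sand / W_metal
Ratio = 648 kg / 341 kg = 1.9003

Final answer: 1.9003


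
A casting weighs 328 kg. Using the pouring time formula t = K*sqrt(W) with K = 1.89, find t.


Formula: t = K * sqrt(W)
sqrt(W) = sqrt(328) = 18.11077
t = 1.89 * 18.11077 = 34.2294 s


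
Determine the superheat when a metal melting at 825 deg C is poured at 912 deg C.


Formula: Superheat = T_pour - T_melt
Superheat = 912 - 825 = 87 deg C

Final answer: 87 deg C


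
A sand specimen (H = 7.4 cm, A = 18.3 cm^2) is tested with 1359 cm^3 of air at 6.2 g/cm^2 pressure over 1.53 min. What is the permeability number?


Formula: Permeability Number P = (V * H) / (p * A * t)
Numerator: V * H = 1359 * 7.4 = 10056.6
Denominator: p * A * t = 6.2 * 18.3 * 1.53 = 173.5938
P = 10056.6 / 173.5938 = 57.9318

Answer: 57.9318


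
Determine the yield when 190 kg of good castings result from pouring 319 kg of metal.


Formula: Casting Yield = (W_good / W_total) * 100
Yield = (190 kg / 319 kg) * 100 = 59.5611%

Answer: 59.5611%


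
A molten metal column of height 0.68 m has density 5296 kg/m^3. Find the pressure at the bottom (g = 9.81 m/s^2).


Formula: P = rho * g * h
rho * g = 5296 * 9.81 = 51953.76 N/m^3
P = 51953.76 * 0.68 = 35328.5568 Pa

35328.5568 Pa


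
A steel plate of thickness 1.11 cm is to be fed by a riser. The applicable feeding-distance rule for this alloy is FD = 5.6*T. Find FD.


Formula: FD = 5.6 * T  (riser feeding-distance rule)
FD = 5.6 * 1.11 cm = 6.2160 cm

Final answer: 6.2160 cm


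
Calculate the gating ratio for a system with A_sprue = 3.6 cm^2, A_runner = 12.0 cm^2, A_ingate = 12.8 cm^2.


Sprue:Runner:Ingate = 1 : 12.0/3.6 : 12.8/3.6 = 1:3.33:3.56

1:3.33:3.56


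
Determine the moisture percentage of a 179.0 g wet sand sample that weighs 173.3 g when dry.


Formula: MC = (W_wet - W_dry) / W_wet * 100
Water mass = 179.0 - 173.3 = 5.7 g
MC = 5.7 / 179.0 * 100 = 3.1844%

Answer: 3.1844%


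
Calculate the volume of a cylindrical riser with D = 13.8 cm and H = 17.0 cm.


Formula: V = pi * (D/2)^2 * H  (cylinder volume)
Radius = D/2 = 13.8/2 = 6.9 cm
V = pi * 6.9^2 * 17.0 = 2542.7108 cm^3

2542.7108 cm^3


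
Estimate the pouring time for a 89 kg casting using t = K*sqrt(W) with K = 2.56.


Formula: t = K * sqrt(W)
sqrt(W) = sqrt(89) = 9.43398
t = 2.56 * 9.43398 = 24.1510 s

24.1510 s


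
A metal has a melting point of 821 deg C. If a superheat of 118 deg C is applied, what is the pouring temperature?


Formula: T_pour = T_melt + Superheat
T_pour = 821 + 118 = 939 deg C


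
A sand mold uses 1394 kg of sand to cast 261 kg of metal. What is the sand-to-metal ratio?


Formula: Sand-to-Metal Ratio = W_sand / W_metal
Ratio = 1394 kg / 261 kg = 5.3410

Final answer: 5.3410


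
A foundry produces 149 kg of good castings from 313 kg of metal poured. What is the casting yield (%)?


Formula: Casting Yield = (W_good / W_total) * 100
Yield = (149 kg / 313 kg) * 100 = 47.6038%

Answer: 47.6038%


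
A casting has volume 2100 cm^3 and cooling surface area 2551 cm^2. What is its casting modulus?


Formula: Casting Modulus M = V / A
M = 2100 cm^3 / 2551 cm^2 = 0.8232 cm

Final answer: 0.8232 cm


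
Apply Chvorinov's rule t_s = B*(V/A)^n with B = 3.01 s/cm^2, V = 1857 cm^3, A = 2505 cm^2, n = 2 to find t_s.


Formula: t_s = B * (V/A)^n  (Chvorinov's rule, n=2)
Modulus M = V/A = 1857/2505 = 0.741317 cm
M^2 = 0.741317^2 = 0.549551 cm^2
t_s = 3.01 * 0.549551 = 1.6541 s


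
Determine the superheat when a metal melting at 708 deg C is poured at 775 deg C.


Formula: Superheat = T_pour - T_melt
Superheat = 775 - 708 = 67 deg C

Final answer: 67 deg C


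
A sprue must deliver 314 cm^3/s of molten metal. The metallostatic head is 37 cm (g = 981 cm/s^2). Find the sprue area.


Formula: v = sqrt(2*g*h), A = Q/v
Velocity: v = sqrt(2 * 981 * 37) = sqrt(72594) = 269.4327 cm/s
Sprue area: A = Q / v = 314 / 269.4327 = 1.1654 cm^2

Final answer: 1.1654 cm^2


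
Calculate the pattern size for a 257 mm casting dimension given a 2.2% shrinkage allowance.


Formula: L_pattern = L_casting * (1 + shrinkage_rate/100)
Shrinkage factor = 1 + 2.2/100 = 1.022
L_pattern = 257 mm * 1.022 = 262.6540 mm

Answer: 262.6540 mm


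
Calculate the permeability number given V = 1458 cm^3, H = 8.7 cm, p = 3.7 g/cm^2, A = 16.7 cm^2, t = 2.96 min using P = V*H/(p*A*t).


Formula: Permeability Number P = (V * H) / (p * A * t)
Numerator: V * H = 1458 * 8.7 = 12684.6
Denominator: p * A * t = 3.7 * 16.7 * 2.96 = 182.8984
P = 12684.6 / 182.8984 = 69.3533

Answer: 69.3533


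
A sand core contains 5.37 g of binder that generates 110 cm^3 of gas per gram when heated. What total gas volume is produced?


Formula: V_gas = W_binder * gas_evolution_rate
V = 5.37 g * 110 cm^3/g = 590.7000 cm^3

590.7000 cm^3


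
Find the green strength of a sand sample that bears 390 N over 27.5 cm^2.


Formula: Compressive Strength = Force / Area
Strength = 390 N / 27.5 cm^2 = 14.1818 N/cm^2


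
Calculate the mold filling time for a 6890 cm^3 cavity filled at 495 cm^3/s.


Formula: t_fill = V_mold / Q_flow
t = 6890 cm^3 / 495 cm^3/s = 13.9192 s


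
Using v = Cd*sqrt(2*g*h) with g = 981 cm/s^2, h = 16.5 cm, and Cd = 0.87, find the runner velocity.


Formula: v = Cd * sqrt(2 * g * h)  (Torricelli with discharge coefficient)
2*g*h = 2 * 981 * 16.5 = 32373.0 cm^2/s^2
sqrt(32373.0) = 179.92498 cm/s
v = 0.87 * 179.92498 = 156.5347 cm/s

Answer: 156.5347 cm/s


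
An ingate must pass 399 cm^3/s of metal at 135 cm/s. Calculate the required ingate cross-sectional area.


Formula: A_ingate = Q / v  (continuity equation)
A = 399 cm^3/s / 135 cm/s = 2.9556 cm^2


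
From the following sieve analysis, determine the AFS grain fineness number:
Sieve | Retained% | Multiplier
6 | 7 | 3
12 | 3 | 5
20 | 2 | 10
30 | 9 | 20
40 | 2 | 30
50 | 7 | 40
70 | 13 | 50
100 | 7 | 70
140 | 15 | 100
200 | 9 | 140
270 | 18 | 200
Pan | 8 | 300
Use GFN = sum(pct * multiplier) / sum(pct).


Formula: GFN = sum(pct * multiplier) / sum(pct)
sum(pct * multiplier) = 10476
sum(pct) = 100
GFN = 10476 / 100 = 104.76

104.76


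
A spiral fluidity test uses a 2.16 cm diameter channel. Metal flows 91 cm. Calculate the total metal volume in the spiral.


Formula: V = pi * (d/2)^2 * L  (cylinder volume)
Radius = 2.16/2 = 1.08 cm
V = pi * 1.08^2 * 91 = 333.4562 cm^3

Answer: 333.4562 cm^3


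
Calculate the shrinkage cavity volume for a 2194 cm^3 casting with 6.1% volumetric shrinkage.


Formula: V_shrink = V_casting * shrinkage_pct / 100
V_shrink = 2194 cm^3 * 6.1 / 100 = 133.8340 cm^3

Final answer: 133.8340 cm^3


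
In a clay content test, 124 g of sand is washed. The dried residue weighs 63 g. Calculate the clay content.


Formula: Clay% = (W_total - W_washed) / W_total * 100
Clay mass = 124 - 63 = 61 g
Clay% = 61 / 124 * 100 = 49.1935%

Final answer: 49.1935%


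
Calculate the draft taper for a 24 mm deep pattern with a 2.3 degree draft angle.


Formula: taper = depth * tan(draft_angle)
tan(2.3 deg) = 0.0401641
taper = 24 mm * 0.0401641 = 0.9639 mm

Final answer: 0.9639 mm


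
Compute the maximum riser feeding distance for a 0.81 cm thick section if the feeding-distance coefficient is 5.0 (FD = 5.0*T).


Formula: FD = 5.0 * T  (riser feeding-distance rule)
FD = 5.0 * 0.81 cm = 4.0500 cm

Final answer: 4.0500 cm


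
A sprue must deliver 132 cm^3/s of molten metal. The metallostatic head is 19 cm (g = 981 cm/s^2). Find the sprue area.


Formula: v = sqrt(2*g*h), A = Q/v
Velocity: v = sqrt(2 * 981 * 19) = sqrt(37278) = 193.0751 cm/s
Sprue area: A = Q / v = 132 / 193.0751 = 0.6837 cm^2

Final answer: 0.6837 cm^2


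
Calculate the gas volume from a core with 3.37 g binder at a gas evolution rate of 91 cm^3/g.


Formula: V_gas = W_binder * gas_evolution_rate
V = 3.37 g * 91 cm^3/g = 306.6700 cm^3


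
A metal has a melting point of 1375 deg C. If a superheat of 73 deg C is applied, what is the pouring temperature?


Formula: T_pour = T_melt + Superheat
T_pour = 1375 + 73 = 1448 deg C

1448 deg C


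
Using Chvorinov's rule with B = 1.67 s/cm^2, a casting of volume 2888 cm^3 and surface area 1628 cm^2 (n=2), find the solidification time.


Formula: t_s = B * (V/A)^n  (Chvorinov's rule, n=2)
Modulus M = V/A = 2888/1628 = 1.773956 cm
M^2 = 1.773956^2 = 3.146920 cm^2
t_s = 1.67 * 3.146920 = 5.2554 s

Answer: 5.2554 s


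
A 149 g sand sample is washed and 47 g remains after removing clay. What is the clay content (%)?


Formula: Clay% = (W_total - W_washed) / W_total * 100
Clay mass = 149 - 47 = 102 g
Clay% = 102 / 149 * 100 = 68.4564%


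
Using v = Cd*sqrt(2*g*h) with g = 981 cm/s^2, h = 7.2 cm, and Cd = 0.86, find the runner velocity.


Formula: v = Cd * sqrt(2 * g * h)  (Torricelli with discharge coefficient)
2*g*h = 2 * 981 * 7.2 = 14126.4 cm^2/s^2
sqrt(14126.4) = 118.85453 cm/s
v = 0.86 * 118.85453 = 102.2149 cm/s


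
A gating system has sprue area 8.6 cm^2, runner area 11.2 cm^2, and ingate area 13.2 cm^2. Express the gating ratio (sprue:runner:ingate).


Sprue:Runner:Ingate = 1 : 11.2/8.6 : 13.2/8.6 = 1:1.30:1.53

Answer: 1:1.30:1.53


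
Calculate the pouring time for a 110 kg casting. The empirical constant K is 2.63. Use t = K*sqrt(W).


Formula: t = K * sqrt(W)
sqrt(W) = sqrt(110) = 10.48809
t = 2.63 * 10.48809 = 27.5837 s

27.5837 s


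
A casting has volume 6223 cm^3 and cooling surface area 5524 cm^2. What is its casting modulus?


Formula: Casting Modulus M = V / A
M = 6223 cm^3 / 5524 cm^2 = 1.1265 cm

Final answer: 1.1265 cm


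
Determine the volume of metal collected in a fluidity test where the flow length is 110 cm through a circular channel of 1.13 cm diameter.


Formula: V = pi * (d/2)^2 * L  (cylinder volume)
Radius = 1.13/2 = 0.565 cm
V = pi * 0.565^2 * 110 = 110.3162 cm^3

Final answer: 110.3162 cm^3


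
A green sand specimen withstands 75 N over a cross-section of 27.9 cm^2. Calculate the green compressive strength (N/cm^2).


Formula: Compressive Strength = Force / Area
Strength = 75 N / 27.9 cm^2 = 2.6882 N/cm^2

Answer: 2.6882 N/cm^2


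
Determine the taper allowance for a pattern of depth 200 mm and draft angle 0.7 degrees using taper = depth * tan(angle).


Formula: taper = depth * tan(draft_angle)
tan(0.7 deg) = 0.0122179
taper = 200 mm * 0.0122179 = 2.4436 mm

Final answer: 2.4436 mm


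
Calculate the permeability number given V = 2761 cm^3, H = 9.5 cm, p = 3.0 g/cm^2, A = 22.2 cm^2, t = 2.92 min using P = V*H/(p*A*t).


Formula: Permeability Number P = (V * H) / (p * A * t)
Numerator: V * H = 2761 * 9.5 = 26229.5
Denominator: p * A * t = 3.0 * 22.2 * 2.92 = 194.472
P = 26229.5 / 194.472 = 134.8755

Final answer: 134.8755


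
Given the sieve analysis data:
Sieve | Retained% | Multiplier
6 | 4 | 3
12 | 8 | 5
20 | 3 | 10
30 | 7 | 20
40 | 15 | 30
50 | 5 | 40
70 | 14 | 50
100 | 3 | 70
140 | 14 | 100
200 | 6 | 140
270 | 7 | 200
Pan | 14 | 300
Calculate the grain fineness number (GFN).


Formula: GFN = sum(pct * multiplier) / sum(pct)
sum(pct * multiplier) = 9622
sum(pct) = 100
GFN = 9622 / 100 = 96.22

Answer: 96.22


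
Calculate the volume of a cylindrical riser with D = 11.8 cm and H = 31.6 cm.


Formula: V = pi * (D/2)^2 * H  (cylinder volume)
Radius = D/2 = 11.8/2 = 5.9 cm
V = pi * 5.9^2 * 31.6 = 3455.7394 cm^3

Final answer: 3455.7394 cm^3


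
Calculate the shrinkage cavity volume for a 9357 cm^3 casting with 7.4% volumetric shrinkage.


Formula: V_shrink = V_casting * shrinkage_pct / 100
V_shrink = 9357 cm^3 * 7.4 / 100 = 692.4180 cm^3


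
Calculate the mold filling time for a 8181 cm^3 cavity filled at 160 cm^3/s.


Formula: t_fill = V_mold / Q_flow
t = 8181 cm^3 / 160 cm^3/s = 51.1313 s

Answer: 51.1313 s


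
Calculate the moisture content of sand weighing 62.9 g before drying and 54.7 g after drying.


Formula: MC = (W_wet - W_dry) / W_wet * 100
Water mass = 62.9 - 54.7 = 8.2 g
MC = 8.2 / 62.9 * 100 = 13.0366%


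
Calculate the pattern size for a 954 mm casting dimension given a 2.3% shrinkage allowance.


Formula: L_pattern = L_casting * (1 + shrinkage_rate/100)
Shrinkage factor = 1 + 2.3/100 = 1.023
L_pattern = 954 mm * 1.023 = 975.9420 mm

Final answer: 975.9420 mm


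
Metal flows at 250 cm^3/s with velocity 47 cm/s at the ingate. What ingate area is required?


Formula: A_ingate = Q / v  (continuity equation)
A = 250 cm^3/s / 47 cm/s = 5.3191 cm^2

Final answer: 5.3191 cm^2


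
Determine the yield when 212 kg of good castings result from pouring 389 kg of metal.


Formula: Casting Yield = (W_good / W_total) * 100
Yield = (212 kg / 389 kg) * 100 = 54.4987%

54.4987%


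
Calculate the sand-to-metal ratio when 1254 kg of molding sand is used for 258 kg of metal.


Formula: Sand-to-Metal Ratio = W_sand / W_metal
Ratio = 1254 kg / 258 kg = 4.8605

Answer: 4.8605


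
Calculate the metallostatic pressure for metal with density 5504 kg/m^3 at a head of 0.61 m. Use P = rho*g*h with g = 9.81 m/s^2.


Formula: P = rho * g * h
rho * g = 5504 * 9.81 = 53994.24 N/m^3
P = 53994.24 * 0.61 = 32936.4864 Pa

32936.4864 Pa


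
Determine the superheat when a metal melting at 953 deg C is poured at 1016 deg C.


Formula: Superheat = T_pour - T_melt
Superheat = 1016 - 953 = 63 deg C

63 deg C


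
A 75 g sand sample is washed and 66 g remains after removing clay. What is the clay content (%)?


Formula: Clay% = (W_total - W_washed) / W_total * 100
Clay mass = 75 - 66 = 9 g
Clay% = 9 / 75 * 100 = 12.0000%

12.0000%


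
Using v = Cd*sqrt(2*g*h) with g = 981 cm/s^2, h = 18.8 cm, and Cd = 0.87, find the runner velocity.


Formula: v = Cd * sqrt(2 * g * h)  (Torricelli with discharge coefficient)
2*g*h = 2 * 981 * 18.8 = 36885.6 cm^2/s^2
sqrt(36885.6) = 192.05624 cm/s
v = 0.87 * 192.05624 = 167.0889 cm/s


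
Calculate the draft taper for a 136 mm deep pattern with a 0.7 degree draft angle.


Formula: taper = depth * tan(draft_angle)
tan(0.7 deg) = 0.0122179
taper = 136 mm * 0.0122179 = 1.6616 mm

1.6616 mm


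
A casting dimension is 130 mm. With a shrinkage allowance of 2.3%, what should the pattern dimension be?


Formula: L_pattern = L_casting * (1 + shrinkage_rate/100)
Shrinkage factor = 1 + 2.3/100 = 1.023
L_pattern = 130 mm * 1.023 = 132.9900 mm

Final answer: 132.9900 mm


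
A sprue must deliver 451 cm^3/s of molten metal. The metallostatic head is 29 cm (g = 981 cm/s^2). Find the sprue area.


Formula: v = sqrt(2*g*h), A = Q/v
Velocity: v = sqrt(2 * 981 * 29) = sqrt(56898) = 238.5330 cm/s
Sprue area: A = Q / v = 451 / 238.5330 = 1.8907 cm^2


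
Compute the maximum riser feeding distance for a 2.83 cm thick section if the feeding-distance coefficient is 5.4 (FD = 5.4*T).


Formula: FD = 5.4 * T  (riser feeding-distance rule)
FD = 5.4 * 2.83 cm = 15.2820 cm

Answer: 15.2820 cm


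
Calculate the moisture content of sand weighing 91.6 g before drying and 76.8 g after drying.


Formula: MC = (W_wet - W_dry) / W_wet * 100
Water mass = 91.6 - 76.8 = 14.8 g
MC = 14.8 / 91.6 * 100 = 16.1572%

Final answer: 16.1572%


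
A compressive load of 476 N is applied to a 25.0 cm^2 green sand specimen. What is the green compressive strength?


Formula: Compressive Strength = Force / Area
Strength = 476 N / 25.0 cm^2 = 19.0400 N/cm^2

Answer: 19.0400 N/cm^2


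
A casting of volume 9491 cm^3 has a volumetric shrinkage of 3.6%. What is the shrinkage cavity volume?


Formula: V_shrink = V_casting * shrinkage_pct / 100
V_shrink = 9491 cm^3 * 3.6 / 100 = 341.6760 cm^3

341.6760 cm^3


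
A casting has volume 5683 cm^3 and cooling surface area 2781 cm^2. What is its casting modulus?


Formula: Casting Modulus M = V / A
M = 5683 cm^3 / 2781 cm^2 = 2.0435 cm

Answer: 2.0435 cm


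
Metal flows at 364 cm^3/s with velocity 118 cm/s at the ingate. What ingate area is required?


Formula: A_ingate = Q / v  (continuity equation)
A = 364 cm^3/s / 118 cm/s = 3.0847 cm^2


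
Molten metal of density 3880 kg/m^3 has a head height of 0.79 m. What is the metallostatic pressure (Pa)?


Formula: P = rho * g * h
rho * g = 3880 * 9.81 = 38062.8 N/m^3
P = 38062.8 * 0.79 = 30069.6120 Pa

Final answer: 30069.6120 Pa


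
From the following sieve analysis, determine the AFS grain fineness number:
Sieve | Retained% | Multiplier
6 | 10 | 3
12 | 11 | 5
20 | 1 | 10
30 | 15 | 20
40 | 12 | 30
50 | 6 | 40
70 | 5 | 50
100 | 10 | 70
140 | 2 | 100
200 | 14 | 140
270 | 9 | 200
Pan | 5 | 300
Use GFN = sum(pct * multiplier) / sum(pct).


Formula: GFN = sum(pct * multiplier) / sum(pct)
sum(pct * multiplier) = 7405
sum(pct) = 100
GFN = 7405 / 100 = 74.05

Final answer: 74.05


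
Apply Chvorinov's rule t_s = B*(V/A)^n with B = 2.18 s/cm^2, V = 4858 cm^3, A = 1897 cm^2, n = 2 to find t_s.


Formula: t_s = B * (V/A)^n  (Chvorinov's rule, n=2)
Modulus M = V/A = 4858/1897 = 2.560886 cm
M^2 = 2.560886^2 = 6.558137 cm^2
t_s = 2.18 * 6.558137 = 14.2967 s

Answer: 14.2967 s


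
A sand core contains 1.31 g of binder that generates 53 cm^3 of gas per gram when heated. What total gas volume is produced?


Formula: V_gas = W_binder * gas_evolution_rate
V = 1.31 g * 53 cm^3/g = 69.4300 cm^3


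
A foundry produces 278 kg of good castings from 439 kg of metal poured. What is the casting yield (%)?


Formula: Casting Yield = (W_good / W_total) * 100
Yield = (278 kg / 439 kg) * 100 = 63.3257%


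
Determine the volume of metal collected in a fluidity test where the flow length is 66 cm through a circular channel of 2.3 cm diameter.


Formula: V = pi * (d/2)^2 * L  (cylinder volume)
Radius = 2.3/2 = 1.15 cm
V = pi * 1.15^2 * 66 = 274.2139 cm^3


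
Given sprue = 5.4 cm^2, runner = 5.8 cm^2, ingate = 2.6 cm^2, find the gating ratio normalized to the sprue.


Sprue:Runner:Ingate = 1 : 5.8/5.4 : 2.6/5.4 = 1:1.07:0.48

1:1.07:0.48


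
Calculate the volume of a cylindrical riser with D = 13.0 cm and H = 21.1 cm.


Formula: V = pi * (D/2)^2 * H  (cylinder volume)
Radius = D/2 = 13.0/2 = 6.5 cm
V = pi * 6.5^2 * 21.1 = 2800.6513 cm^3

Answer: 2800.6513 cm^3


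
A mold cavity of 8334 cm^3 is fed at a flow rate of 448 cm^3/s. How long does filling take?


Formula: t_fill = V_mold / Q_flow
t = 8334 cm^3 / 448 cm^3/s = 18.6027 s


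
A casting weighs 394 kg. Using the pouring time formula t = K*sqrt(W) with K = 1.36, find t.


Formula: t = K * sqrt(W)
sqrt(W) = sqrt(394) = 19.84943
t = 1.36 * 19.84943 = 26.9952 s

26.9952 s


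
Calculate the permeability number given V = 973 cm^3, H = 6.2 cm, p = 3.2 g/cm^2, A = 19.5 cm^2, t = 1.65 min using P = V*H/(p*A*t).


Formula: Permeability Number P = (V * H) / (p * A * t)
Numerator: V * H = 973 * 6.2 = 6032.6
Denominator: p * A * t = 3.2 * 19.5 * 1.65 = 102.96
P = 6032.6 / 102.96 = 58.5917

Answer: 58.5917


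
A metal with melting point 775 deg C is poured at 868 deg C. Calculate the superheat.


Formula: Superheat = T_pour - T_melt
Superheat = 868 - 775 = 93 deg C

Final answer: 93 deg C


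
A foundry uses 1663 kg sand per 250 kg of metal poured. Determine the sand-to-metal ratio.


Formula: Sand-to-Metal Ratio = W_sand / W_metal
Ratio = 1663 kg / 250 kg = 6.6520


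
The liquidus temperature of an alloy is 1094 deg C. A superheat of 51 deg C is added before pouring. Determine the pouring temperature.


Formula: T_pour = T_melt + Superheat
T_pour = 1094 + 51 = 1145 deg C

Final answer: 1145 deg C


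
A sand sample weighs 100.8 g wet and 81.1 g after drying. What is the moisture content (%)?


Formula: MC = (W_wet - W_dry) / W_wet * 100
Water mass = 100.8 - 81.1 = 19.7 g
MC = 19.7 / 100.8 * 100 = 19.5437%


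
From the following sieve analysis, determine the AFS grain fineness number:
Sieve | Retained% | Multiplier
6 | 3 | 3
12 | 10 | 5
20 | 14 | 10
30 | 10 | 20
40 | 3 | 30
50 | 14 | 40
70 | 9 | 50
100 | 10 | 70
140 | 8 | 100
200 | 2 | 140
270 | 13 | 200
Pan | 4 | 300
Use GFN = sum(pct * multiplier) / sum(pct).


Formula: GFN = sum(pct * multiplier) / sum(pct)
sum(pct * multiplier) = 7079
sum(pct) = 100
GFN = 7079 / 100 = 70.79

70.79


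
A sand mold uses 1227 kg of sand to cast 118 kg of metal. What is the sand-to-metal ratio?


Formula: Sand-to-Metal Ratio = W_sand / W_metal
Ratio = 1227 kg / 118 kg = 10.3983

Final answer: 10.3983


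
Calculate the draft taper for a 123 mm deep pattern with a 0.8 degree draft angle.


Formula: taper = depth * tan(draft_angle)
tan(0.8 deg) = 0.0139635
taper = 123 mm * 0.0139635 = 1.7175 mm

1.7175 mm


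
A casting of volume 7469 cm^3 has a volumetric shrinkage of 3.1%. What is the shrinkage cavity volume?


Formula: V_shrink = V_casting * shrinkage_pct / 100
V_shrink = 7469 cm^3 * 3.1 / 100 = 231.5390 cm^3


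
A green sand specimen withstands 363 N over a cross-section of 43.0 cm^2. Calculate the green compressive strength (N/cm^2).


Formula: Compressive Strength = Force / Area
Strength = 363 N / 43.0 cm^2 = 8.4419 N/cm^2

Answer: 8.4419 N/cm^2


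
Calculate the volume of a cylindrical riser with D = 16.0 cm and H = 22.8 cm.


Formula: V = pi * (D/2)^2 * H  (cylinder volume)
Radius = D/2 = 16.0/2 = 8.0 cm
V = pi * 8.0^2 * 22.8 = 4584.2120 cm^3

Answer: 4584.2120 cm^3


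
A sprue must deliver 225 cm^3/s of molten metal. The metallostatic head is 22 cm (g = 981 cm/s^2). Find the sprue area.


Formula: v = sqrt(2*g*h), A = Q/v
Velocity: v = sqrt(2 * 981 * 22) = sqrt(43164) = 207.7595 cm/s
Sprue area: A = Q / v = 225 / 207.7595 = 1.0830 cm^2

1.0830 cm^2


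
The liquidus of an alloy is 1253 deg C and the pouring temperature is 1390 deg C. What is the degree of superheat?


Formula: Superheat = T_pour - T_melt
Superheat = 1390 - 1253 = 137 deg C

Answer: 137 deg C


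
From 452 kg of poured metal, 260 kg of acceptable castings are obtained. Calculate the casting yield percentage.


Formula: Casting Yield = (W_good / W_total) * 100
Yield = (260 kg / 452 kg) * 100 = 57.5221%

Final answer: 57.5221%


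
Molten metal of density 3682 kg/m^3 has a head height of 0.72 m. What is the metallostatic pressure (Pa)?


Formula: P = rho * g * h
rho * g = 3682 * 9.81 = 36120.42 N/m^3
P = 36120.42 * 0.72 = 26006.7024 Pa

Answer: 26006.7024 Pa


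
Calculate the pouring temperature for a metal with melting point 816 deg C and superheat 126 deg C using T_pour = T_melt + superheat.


Formula: T_pour = T_melt + Superheat
T_pour = 816 + 126 = 942 deg C

942 deg C


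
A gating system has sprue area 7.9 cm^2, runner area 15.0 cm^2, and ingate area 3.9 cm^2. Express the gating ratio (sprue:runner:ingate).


Sprue:Runner:Ingate = 1 : 15.0/7.9 : 3.9/7.9 = 1:1.90:0.49

Answer: 1:1.90:0.49


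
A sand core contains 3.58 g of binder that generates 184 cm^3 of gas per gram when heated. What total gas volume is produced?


Formula: V_gas = W_binder * gas_evolution_rate
V = 3.58 g * 184 cm^3/g = 658.7200 cm^3

658.7200 cm^3


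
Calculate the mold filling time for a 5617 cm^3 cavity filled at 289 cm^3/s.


Formula: t_fill = V_mold / Q_flow
t = 5617 cm^3 / 289 cm^3/s = 19.4360 s

19.4360 s


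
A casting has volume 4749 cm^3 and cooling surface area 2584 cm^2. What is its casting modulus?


Formula: Casting Modulus M = V / A
M = 4749 cm^3 / 2584 cm^2 = 1.8378 cm

Answer: 1.8378 cm


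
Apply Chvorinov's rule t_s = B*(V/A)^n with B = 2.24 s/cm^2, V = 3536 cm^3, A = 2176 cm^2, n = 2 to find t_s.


Formula: t_s = B * (V/A)^n  (Chvorinov's rule, n=2)
Modulus M = V/A = 3536/2176 = 1.625000 cm
M^2 = 1.625000^2 = 2.640625 cm^2
t_s = 2.24 * 2.640625 = 5.9150 s

Answer: 5.9150 s


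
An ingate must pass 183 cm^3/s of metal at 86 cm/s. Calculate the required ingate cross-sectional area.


Formula: A_ingate = Q / v  (continuity equation)
A = 183 cm^3/s / 86 cm/s = 2.1279 cm^2

Final answer: 2.1279 cm^2


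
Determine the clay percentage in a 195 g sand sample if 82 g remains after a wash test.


Formula: Clay% = (W_total - W_washed) / W_total * 100
Clay mass = 195 - 82 = 113 g
Clay% = 113 / 195 * 100 = 57.9487%

Final answer: 57.9487%
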